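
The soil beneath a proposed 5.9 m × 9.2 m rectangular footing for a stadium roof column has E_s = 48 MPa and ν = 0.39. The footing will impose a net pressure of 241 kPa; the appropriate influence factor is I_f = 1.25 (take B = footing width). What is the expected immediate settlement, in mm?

S_e ≈ 31.4 mm

Immediate (elastic) settlement: S_e = q·B·(1−ν²)/E_s · I_f.
E_s = 48 MPa = 48000 kPa.
S_e = 241 × 5.9 × (1 − 0.39²) / 48000 × 1.25
    = 241 × 5.9 × 0.8479 / 48000 × 1.25
    = 0.0314 m = 31.4 mm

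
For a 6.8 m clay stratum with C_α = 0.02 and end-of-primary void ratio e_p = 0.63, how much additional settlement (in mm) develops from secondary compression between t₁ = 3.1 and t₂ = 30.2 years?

Secondary compression: S_s = C_α·H/(1+e_p)·log₁₀(t₂/t₁)
S_s = 0.02×6.8/(1+0.63)×log₁₀(30.2/3.1)
    = 0.08344 × 0.9886 = 0.08249 m

S_s ≈ 82.5 mm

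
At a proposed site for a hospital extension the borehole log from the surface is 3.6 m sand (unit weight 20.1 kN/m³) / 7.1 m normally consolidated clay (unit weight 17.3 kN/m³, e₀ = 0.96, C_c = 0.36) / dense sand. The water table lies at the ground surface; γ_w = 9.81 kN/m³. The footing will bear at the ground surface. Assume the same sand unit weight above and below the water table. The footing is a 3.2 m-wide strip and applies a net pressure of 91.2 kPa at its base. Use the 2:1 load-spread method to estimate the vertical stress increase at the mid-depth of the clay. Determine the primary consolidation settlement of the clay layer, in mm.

S_c ≈ 208 mm

Mid-depth of clay below the ground surface: z = 3.6 + 7.1/2 = 7.15 m.
Total vertical stress at mid-clay: σ_v = 20.1×3.6 + 17.3×3.55 = 133.78 kPa.
Pore pressure: u = 9.81×(7.15 − 0) = 70.142 kPa.
Initial effective stress: σ'_0 = σ_v − u = 133.78 − 70.142 = 63.638 kPa.
Stress increase at mid-clay by the 2:1 spreading method:
Δσ = qB/(B+z) = 91.2×3.2/(3.2+7.15) = 28.197 kPa
Final effective stress: σ'_f = σ'_0 + Δσ = 63.638 + 28.197 = 91.835 kPa.
Normally consolidated clay, so the full stress increment lies on the virgin compression line:
S_c = C_c·H/(1+e₀)·log₁₀(σ'_f/σ'_0) = 0.36×7.1/(1+0.96)×log₁₀(91.835/63.638)
    = 1.3041 × 0.15929 = 0.2077 m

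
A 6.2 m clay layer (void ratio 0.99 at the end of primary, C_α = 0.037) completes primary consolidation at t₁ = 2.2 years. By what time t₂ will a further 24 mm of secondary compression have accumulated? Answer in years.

S_s = C_α·H/(1+e_p)·log₁₀(t₂/t₁) ⇒ log₁₀(t₂/t₁) = S_s·(1+e_p)/(C_α·H).
log₁₀(t₂/t₁) = 0.024 × (1+0.99) / (0.037×6.2) = 0.2082
t₂ = t₁ × 10^0.2082 = 2.2 × 1.615 = 3.553 years

t₂ ≈ 3.55 years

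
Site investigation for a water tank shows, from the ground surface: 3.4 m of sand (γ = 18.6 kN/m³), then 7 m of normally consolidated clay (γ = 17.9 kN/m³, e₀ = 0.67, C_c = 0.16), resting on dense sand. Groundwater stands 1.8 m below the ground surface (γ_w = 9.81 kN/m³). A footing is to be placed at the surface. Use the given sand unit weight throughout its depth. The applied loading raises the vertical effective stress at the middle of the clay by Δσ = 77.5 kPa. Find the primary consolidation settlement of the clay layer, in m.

Mid-depth of clay below the ground surface: z = 3.4 + 7/2 = 6.9 m.
Total vertical stress at mid-clay: σ_v = 18.6×3.4 + 17.9×3.5 = 125.89 kPa.
Pore pressure: u = 9.81×(6.9 − 1.8) = 50.031 kPa.
Initial effective stress: σ'_0 = σ_v − u = 125.89 − 50.031 = 75.859 kPa.
Final effective stress: σ'_f = σ'_0 + Δσ = 75.859 + 77.5 = 153.36 kPa.
Normally consolidated clay, so the full stress increment lies on the virgin compression line:
S_c = C_c·H/(1+e₀)·log₁₀(σ'_f/σ'_0) = 0.16×7/(1+0.67)×log₁₀(153.36/75.859)
    = 0.67066 × 0.3057 = 0.205 m

S_c ≈ 0.205 m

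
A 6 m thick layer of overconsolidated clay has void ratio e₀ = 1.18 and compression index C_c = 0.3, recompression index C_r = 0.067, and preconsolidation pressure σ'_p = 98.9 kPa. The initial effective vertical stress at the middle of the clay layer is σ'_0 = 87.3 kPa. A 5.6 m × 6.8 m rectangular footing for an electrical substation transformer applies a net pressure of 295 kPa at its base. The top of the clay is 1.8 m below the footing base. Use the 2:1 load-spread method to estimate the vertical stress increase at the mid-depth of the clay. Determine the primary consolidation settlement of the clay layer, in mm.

S_c ≈ 226 mm

Mid-depth of clay below the footing base: z = 1.8 + 6/2 = 4.8 m.
Stress increase at mid-clay by the 2:1 spreading method:
Δσ = qBL/((B+z)(L+z)) = 295×5.6×6.8/((5.6+4.8)(6.8+4.8)) = 93.117 kPa
Final effective stress: σ'_f = 87.3 + 93.117 = 180.42 kPa.
σ'_f = 180.42 > σ'_p = 98.9 kPa, so the stress path crosses the preconsolidation pressure — recompression up to σ'_p, then virgin compression beyond:
S_c = H/(1+e₀)·[C_r·log₁₀(σ'_p/σ'_0) + C_c·log₁₀(σ'_f/σ'_p)]
    = 6/2.18 × [0.067×log₁₀(98.9/87.3) + 0.3×log₁₀(180.42/98.9)]
    = 2.7523 × [0.0036302 + 0.078327] = 0.2256 m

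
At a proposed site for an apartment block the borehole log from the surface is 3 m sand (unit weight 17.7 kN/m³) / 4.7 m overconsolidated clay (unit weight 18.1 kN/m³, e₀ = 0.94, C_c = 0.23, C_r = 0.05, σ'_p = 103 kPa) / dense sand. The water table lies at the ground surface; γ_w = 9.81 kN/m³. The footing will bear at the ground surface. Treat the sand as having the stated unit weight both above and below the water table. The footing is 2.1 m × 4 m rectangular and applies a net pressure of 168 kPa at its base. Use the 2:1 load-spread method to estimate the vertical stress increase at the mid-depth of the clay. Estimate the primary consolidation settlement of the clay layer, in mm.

Mid-depth of clay below the ground surface: z = 3 + 4.7/2 = 5.35 m.
Total vertical stress at mid-clay: σ_v = 17.7×3 + 18.1×2.35 = 95.635 kPa.
Pore pressure: u = 9.81×(5.35 − 0) = 52.483 kPa.
Initial effective stress: σ'_0 = σ_v − u = 95.635 − 52.483 = 43.152 kPa.
Stress increase at mid-clay by the 2:1 spreading method:
Δσ = qBL/((B+z)(L+z)) = 168×2.1×4/((2.1+5.35)(4+5.35)) = 20.259 kPa
Final effective stress: σ'_f = 43.152 + 20.259 = 63.411 kPa.
σ'_f = 63.411 ≤ σ'_p = 103 kPa, so the clay remains overconsolidated and only the recompression index applies:
S_c = C_r·H/(1+e₀)·log₁₀(σ'_f/σ'_0) = 0.05×4.7/1.94×log₁₀(63.411/43.152)
    = 0.12113 × 0.16716 = 0.02025 m

S_c ≈ 20.2 mm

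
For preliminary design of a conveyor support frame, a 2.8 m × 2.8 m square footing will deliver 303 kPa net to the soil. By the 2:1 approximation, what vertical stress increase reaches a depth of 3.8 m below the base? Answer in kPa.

Δσ_z ≈ 54.5 kPa

By the 2:1 method the load spreads at 1 horizontal : 2 vertical, so at depth z the loaded area has grown by z in each plan dimension:
Δσ = qBL/((B+z)(L+z)) = 303×2.8×2.8/((2.8+3.8)(2.8+3.8)) = 54.534 kPa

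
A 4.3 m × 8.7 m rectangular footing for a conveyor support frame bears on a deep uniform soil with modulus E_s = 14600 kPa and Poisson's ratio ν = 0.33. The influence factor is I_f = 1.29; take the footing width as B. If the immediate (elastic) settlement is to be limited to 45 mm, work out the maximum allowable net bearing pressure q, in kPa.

S_e = q·B·(1−ν²)/E_s · I_f  ⇒  q = S_e·E_s / (B·(1−ν²)·I_f).
q = 0.045 × 14600 / (4.3 × 0.8911 × 1.29) = 132.9 kPa

q ≈ 133 kPa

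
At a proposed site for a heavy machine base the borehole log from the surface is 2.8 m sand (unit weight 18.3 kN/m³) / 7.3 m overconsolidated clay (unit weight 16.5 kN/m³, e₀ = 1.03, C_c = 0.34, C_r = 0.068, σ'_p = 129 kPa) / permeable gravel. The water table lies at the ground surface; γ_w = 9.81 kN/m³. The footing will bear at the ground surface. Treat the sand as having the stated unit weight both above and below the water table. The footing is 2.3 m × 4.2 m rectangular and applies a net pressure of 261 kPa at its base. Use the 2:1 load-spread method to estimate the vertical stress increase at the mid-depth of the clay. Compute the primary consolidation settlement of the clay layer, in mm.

Mid-depth of clay below the ground surface: z = 2.8 + 7.3/2 = 6.45 m.
Total vertical stress at mid-clay: σ_v = 18.3×2.8 + 16.5×3.65 = 111.47 kPa.
Pore pressure: u = 9.81×(6.45 − 0) = 63.275 kPa.
Initial effective stress: σ'_0 = σ_v − u = 111.47 − 63.275 = 48.195 kPa.
Stress increase at mid-clay by the 2:1 spreading method:
Δσ = qBL/((B+z)(L+z)) = 261×2.3×4.2/((2.3+6.45)(4.2+6.45)) = 27.056 kPa
Final effective stress: σ'_f = 48.195 + 27.056 = 75.251 kPa.
σ'_f = 75.251 ≤ σ'_p = 129 kPa, so the clay remains overconsolidated and only the recompression index applies:
S_c = C_r·H/(1+e₀)·log₁₀(σ'_f/σ'_0) = 0.068×7.3/2.03×log₁₀(75.251/48.195)
    = 0.24453 × 0.19351 = 0.04732 m

S_c ≈ 47.3 mm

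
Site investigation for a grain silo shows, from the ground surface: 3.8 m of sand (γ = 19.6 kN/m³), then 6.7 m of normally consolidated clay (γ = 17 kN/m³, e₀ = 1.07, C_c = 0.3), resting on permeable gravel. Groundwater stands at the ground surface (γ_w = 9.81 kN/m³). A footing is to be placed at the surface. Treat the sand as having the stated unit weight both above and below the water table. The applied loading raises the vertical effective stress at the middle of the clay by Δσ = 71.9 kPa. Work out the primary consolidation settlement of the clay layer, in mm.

S_c ≈ 327 mm

Mid-depth of clay below the ground surface: z = 3.8 + 6.7/2 = 7.15 m.
Total vertical stress at mid-clay: σ_v = 19.6×3.8 + 17×3.35 = 131.43 kPa.
Pore pressure: u = 9.81×(7.15 − 0) = 70.142 kPa.
Initial effective stress: σ'_0 = σ_v − u = 131.43 − 70.142 = 61.288 kPa.
Final effective stress: σ'_f = σ'_0 + Δσ = 61.288 + 71.9 = 133.19 kPa.
Normally consolidated clay, so the full stress increment lies on the virgin compression line:
S_c = C_c·H/(1+e₀)·log₁₀(σ'_f/σ'_0) = 0.3×6.7/(1+1.07)×log₁₀(133.19/61.288)
    = 0.97101 × 0.3371 = 0.3273 m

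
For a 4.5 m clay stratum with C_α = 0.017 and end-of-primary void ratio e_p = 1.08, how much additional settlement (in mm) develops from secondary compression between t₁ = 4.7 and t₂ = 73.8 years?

S_s ≈ 44 mm

Secondary compression: S_s = C_α·H/(1+e_p)·log₁₀(t₂/t₁)
S_s = 0.017×4.5/(1+1.08)×log₁₀(73.8/4.7)
    = 0.03678 × 1.196 = 0.04399 m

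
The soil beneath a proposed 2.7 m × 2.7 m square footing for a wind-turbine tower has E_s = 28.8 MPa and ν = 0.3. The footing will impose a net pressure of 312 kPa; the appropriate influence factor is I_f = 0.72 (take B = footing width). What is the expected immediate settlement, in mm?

Immediate (elastic) settlement: S_e = q·B·(1−ν²)/E_s · I_f.
E_s = 28.8 MPa = 28800 kPa.
S_e = 312 × 2.7 × (1 − 0.3²) / 28800 × 0.72
    = 312 × 2.7 × 0.91 / 28800 × 0.72
    = 0.01916 m = 19.16 mm

S_e ≈ 19.2 mm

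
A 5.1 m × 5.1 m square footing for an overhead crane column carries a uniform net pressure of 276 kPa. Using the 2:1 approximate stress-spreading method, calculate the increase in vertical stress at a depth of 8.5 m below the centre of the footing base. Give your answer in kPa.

By the 2:1 method the load spreads at 1 horizontal : 2 vertical, so at depth z the loaded area has grown by z in each plan dimension:
Δσ = qBL/((B+z)(L+z)) = 276×5.1×5.1/((5.1+8.5)(5.1+8.5)) = 38.812 kPa

Δσ_z ≈ 38.8 kPa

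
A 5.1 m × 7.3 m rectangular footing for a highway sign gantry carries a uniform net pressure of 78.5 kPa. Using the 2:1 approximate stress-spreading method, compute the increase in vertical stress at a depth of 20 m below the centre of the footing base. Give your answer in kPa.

By the 2:1 method the load spreads at 1 horizontal : 2 vertical, so at depth z the loaded area has grown by z in each plan dimension:
Δσ = qBL/((B+z)(L+z)) = 78.5×5.1×7.3/((5.1+20)(7.3+20)) = 4.2651 kPa

Δσ_z ≈ 4.27 kPa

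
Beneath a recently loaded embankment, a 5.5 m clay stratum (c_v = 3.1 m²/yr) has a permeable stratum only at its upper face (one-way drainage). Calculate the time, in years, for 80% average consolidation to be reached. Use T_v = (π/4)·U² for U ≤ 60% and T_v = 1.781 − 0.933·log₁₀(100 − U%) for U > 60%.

t ≈ 5.53 years

Drainage path length: H_d = H = 5.5 m (single drainage).
U > 60%: T_v = 1.781 − 0.933·log₁₀(100 − 80) = 0.56714.
t = T_v·H_d²/c_v = 0.56714×5.5²/3.1 = 5.534 years.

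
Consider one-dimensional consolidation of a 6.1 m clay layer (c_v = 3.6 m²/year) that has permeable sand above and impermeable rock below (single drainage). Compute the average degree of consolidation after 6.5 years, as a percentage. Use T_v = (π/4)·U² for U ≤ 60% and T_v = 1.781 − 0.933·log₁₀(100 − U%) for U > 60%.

Drainage path length: H_d = H = 6.1 m (single drainage).
T_v = c_v·t/H_d² = 3.6×6.5/6.1² = 0.62886.
T_v = 0.62886 corresponds to the U > 60% branch:
U = 1 − 10^((1.781 − T_v)/0.933)/100 = 0.8283

U ≈ 82.8 %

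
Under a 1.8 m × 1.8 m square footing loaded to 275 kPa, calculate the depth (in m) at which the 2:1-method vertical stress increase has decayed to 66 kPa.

z ≈ 1.87 m

2:1 spreading — at depth z the loaded area has grown by z in each plan dimension:
qB²/(B+z)² = Δσ_z ⇒ z = B(√(q/Δσ_z) − 1) = 1.8×(√(275/66) − 1) = 1.874 m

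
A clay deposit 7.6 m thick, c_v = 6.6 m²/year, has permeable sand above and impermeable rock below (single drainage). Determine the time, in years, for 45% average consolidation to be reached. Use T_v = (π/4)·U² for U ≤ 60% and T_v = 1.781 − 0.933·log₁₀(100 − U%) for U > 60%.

Drainage path length: H_d = H = 7.6 m (single drainage).
U ≤ 60%: T_v = (π/4)·U² = (π/4)×0.45² = 0.15904.
t = T_v·H_d²/c_v = 0.15904×7.6²/6.6 = 1.392 years.

t ≈ 1.39 years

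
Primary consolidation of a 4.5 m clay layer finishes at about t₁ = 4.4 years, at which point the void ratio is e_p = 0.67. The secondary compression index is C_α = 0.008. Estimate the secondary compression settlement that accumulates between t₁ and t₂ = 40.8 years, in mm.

Secondary compression: S_s = C_α·H/(1+e_p)·log₁₀(t₂/t₁)
S_s = 0.008×4.5/(1+0.67)×log₁₀(40.8/4.4)
    = 0.02156 × 0.9672 = 0.02085 m

S_s ≈ 20.8 mm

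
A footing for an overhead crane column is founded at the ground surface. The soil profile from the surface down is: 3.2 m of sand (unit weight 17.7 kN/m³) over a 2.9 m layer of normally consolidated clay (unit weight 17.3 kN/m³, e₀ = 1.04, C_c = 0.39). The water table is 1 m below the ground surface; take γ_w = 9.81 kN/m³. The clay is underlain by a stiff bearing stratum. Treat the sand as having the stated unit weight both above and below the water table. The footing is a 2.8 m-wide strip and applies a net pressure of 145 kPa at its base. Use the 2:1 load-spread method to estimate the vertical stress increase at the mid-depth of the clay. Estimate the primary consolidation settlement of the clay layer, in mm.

S_c ≈ 188 mm

Mid-depth of clay below the ground surface: z = 3.2 + 2.9/2 = 4.65 m.
Total vertical stress at mid-clay: σ_v = 17.7×3.2 + 17.3×1.45 = 81.725 kPa.
Pore pressure: u = 9.81×(4.65 − 1) = 35.806 kPa.
Initial effective stress: σ'_0 = σ_v − u = 81.725 − 35.806 = 45.919 kPa.
Stress increase at mid-clay by the 2:1 spreading method:
Δσ = qB/(B+z) = 145×2.8/(2.8+4.65) = 54.497 kPa
Final effective stress: σ'_f = σ'_0 + Δσ = 45.919 + 54.497 = 100.42 kPa.
Normally consolidated clay, so the full stress increment lies on the virgin compression line:
S_c = C_c·H/(1+e₀)·log₁₀(σ'_f/σ'_0) = 0.39×2.9/(1+1.04)×log₁₀(100.42/45.919)
    = 0.55441 × 0.33983 = 0.1884 m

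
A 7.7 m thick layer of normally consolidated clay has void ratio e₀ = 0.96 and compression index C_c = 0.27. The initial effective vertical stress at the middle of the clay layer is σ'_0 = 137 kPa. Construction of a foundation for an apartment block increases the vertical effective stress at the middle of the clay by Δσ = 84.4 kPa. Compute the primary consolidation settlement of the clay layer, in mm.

Final effective stress: σ'_f = σ'_0 + Δσ = 137 + 84.4 = 221.4 kPa.
Normally consolidated clay, so the full stress increment lies on the virgin compression line:
S_c = C_c·H/(1+e₀)·log₁₀(σ'_f/σ'_0) = 0.27×7.7/(1+0.96)×log₁₀(221.4/137)
    = 1.0607 × 0.20846 = 0.2211 m

S_c ≈ 221 mm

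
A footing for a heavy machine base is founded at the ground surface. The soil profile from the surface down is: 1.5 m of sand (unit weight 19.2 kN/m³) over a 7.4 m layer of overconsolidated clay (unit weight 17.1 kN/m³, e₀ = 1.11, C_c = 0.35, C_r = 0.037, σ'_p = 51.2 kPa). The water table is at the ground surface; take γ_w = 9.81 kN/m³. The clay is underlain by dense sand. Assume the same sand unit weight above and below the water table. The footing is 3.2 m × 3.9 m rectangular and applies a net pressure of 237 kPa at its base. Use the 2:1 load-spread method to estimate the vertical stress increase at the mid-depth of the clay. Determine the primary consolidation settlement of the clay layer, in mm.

Mid-depth of clay below the ground surface: z = 1.5 + 7.4/2 = 5.2 m.
Total vertical stress at mid-clay: σ_v = 19.2×1.5 + 17.1×3.7 = 92.07 kPa.
Pore pressure: u = 9.81×(5.2 − 0) = 51.012 kPa.
Initial effective stress: σ'_0 = σ_v − u = 92.07 − 51.012 = 41.058 kPa.
Stress increase at mid-clay by the 2:1 spreading method:
Δσ = qBL/((B+z)(L+z)) = 237×3.2×3.9/((3.2+5.2)(3.9+5.2)) = 38.694 kPa
Final effective stress: σ'_f = 41.058 + 38.694 = 79.752 kPa.
σ'_f = 79.752 > σ'_p = 51.2 kPa, so the stress path crosses the preconsolidation pressure — recompression up to σ'_p, then virgin compression beyond:
S_c = H/(1+e₀)·[C_r·log₁₀(σ'_p/σ'_0) + C_c·log₁₀(σ'_f/σ'_p)]
    = 7.4/2.11 × [0.037×log₁₀(51.2/41.058) + 0.35×log₁₀(79.752/51.2)]
    = 3.5071 × [0.0035473 + 0.067365] = 0.2487 m

S_c ≈ 249 mm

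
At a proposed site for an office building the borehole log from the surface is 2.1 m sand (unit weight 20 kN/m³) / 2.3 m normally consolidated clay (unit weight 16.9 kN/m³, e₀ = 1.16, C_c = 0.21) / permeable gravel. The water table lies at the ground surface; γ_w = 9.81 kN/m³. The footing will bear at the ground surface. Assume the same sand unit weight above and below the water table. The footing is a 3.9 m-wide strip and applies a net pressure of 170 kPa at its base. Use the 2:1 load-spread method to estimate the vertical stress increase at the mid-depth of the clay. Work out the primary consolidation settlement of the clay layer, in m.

S_c ≈ 0.138 m

Mid-depth of clay below the ground surface: z = 2.1 + 2.3/2 = 3.25 m.
Total vertical stress at mid-clay: σ_v = 20×2.1 + 16.9×1.15 = 61.435 kPa.
Pore pressure: u = 9.81×(3.25 − 0) = 31.883 kPa.
Initial effective stress: σ'_0 = σ_v − u = 61.435 − 31.883 = 29.552 kPa.
Stress increase at mid-clay by the 2:1 spreading method:
Δσ = qB/(B+z) = 170×3.9/(3.9+3.25) = 92.727 kPa
Final effective stress: σ'_f = σ'_0 + Δσ = 29.552 + 92.727 = 122.28 kPa.
Normally consolidated clay, so the full stress increment lies on the virgin compression line:
S_c = C_c·H/(1+e₀)·log₁₀(σ'_f/σ'_0) = 0.21×2.3/(1+1.16)×log₁₀(122.28/29.552)
    = 0.22361 × 0.61677 = 0.1379 m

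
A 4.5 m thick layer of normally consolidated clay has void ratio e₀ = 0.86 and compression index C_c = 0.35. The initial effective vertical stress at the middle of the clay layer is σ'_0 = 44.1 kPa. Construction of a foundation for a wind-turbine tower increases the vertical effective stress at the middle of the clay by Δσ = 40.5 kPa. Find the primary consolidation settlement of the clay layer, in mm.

S_c ≈ 240 mm

Final effective stress: σ'_f = σ'_0 + Δσ = 44.1 + 40.5 = 84.6 kPa.
Normally consolidated clay, so the full stress increment lies on the virgin compression line:
S_c = C_c·H/(1+e₀)·log₁₀(σ'_f/σ'_0) = 0.35×4.5/(1+0.86)×log₁₀(84.6/44.1)
    = 0.84677 × 0.28293 = 0.2396 m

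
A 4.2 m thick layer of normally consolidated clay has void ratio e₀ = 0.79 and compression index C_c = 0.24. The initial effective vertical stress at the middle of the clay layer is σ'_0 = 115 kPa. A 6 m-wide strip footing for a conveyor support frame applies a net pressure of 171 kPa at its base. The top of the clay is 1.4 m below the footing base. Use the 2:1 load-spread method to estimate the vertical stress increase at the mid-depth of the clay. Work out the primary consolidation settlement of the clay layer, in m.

S_c ≈ 0.162 m

Mid-depth of clay below the footing base: z = 1.4 + 4.2/2 = 3.5 m.
Stress increase at mid-clay by the 2:1 spreading method:
Δσ = qB/(B+z) = 171×6/(6+3.5) = 108 kPa
Final effective stress: σ'_f = σ'_0 + Δσ = 115 + 108 = 223 kPa.
Normally consolidated clay, so the full stress increment lies on the virgin compression line:
S_c = C_c·H/(1+e₀)·log₁₀(σ'_f/σ'_0) = 0.24×4.2/(1+0.79)×log₁₀(223/115)
    = 0.56313 × 0.28761 = 0.162 m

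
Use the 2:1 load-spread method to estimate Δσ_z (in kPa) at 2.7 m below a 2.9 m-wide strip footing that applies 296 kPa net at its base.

Δσ_z ≈ 153 kPa

By the 2:1 method the load spreads at 1 horizontal : 2 vertical, so at depth z the loaded area has grown by z in each plan dimension:
Δσ = qB/(B+z) = 296×2.9/(2.9+2.7) = 153.29 kPa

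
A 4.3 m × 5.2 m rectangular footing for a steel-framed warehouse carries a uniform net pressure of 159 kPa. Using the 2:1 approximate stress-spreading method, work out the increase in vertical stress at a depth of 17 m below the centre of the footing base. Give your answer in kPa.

By the 2:1 method the load spreads at 1 horizontal : 2 vertical, so at depth z the loaded area has grown by z in each plan dimension:
Δσ = qBL/((B+z)(L+z)) = 159×4.3×5.2/((4.3+17)(5.2+17)) = 7.5186 kPa

Δσ_z ≈ 7.52 kPa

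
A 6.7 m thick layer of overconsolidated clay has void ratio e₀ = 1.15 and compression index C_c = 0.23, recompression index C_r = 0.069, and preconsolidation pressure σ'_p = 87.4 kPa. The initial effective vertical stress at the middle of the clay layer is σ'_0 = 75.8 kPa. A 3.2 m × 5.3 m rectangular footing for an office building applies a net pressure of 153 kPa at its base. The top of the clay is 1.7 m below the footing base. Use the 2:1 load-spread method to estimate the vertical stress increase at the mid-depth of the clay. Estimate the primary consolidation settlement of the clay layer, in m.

S_c ≈ 0.0739 m

Mid-depth of clay below the footing base: z = 1.7 + 6.7/2 = 5.05 m.
Stress increase at mid-clay by the 2:1 spreading method:
Δσ = qBL/((B+z)(L+z)) = 153×3.2×5.3/((3.2+5.05)(5.3+5.05)) = 30.389 kPa
Final effective stress: σ'_f = 75.8 + 30.389 = 106.19 kPa.
σ'_f = 106.19 > σ'_p = 87.4 kPa, so the stress path crosses the preconsolidation pressure — recompression up to σ'_p, then virgin compression beyond:
S_c = H/(1+e₀)·[C_r·log₁₀(σ'_p/σ'_0) + C_c·log₁₀(σ'_f/σ'_p)]
    = 6.7/2.15 × [0.069×log₁₀(87.4/75.8) + 0.23×log₁₀(106.19/87.4)]
    = 3.1163 × [0.0042671 + 0.019452] = 0.07392 m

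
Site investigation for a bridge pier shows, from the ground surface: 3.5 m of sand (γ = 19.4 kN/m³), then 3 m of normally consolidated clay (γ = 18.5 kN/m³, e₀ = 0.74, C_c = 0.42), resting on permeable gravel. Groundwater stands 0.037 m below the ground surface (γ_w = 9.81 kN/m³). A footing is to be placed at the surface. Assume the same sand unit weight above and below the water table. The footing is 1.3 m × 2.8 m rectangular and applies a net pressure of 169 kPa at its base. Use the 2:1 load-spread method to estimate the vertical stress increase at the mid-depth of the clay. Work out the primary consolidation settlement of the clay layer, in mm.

S_c ≈ 74.3 mm

Mid-depth of clay below the ground surface: z = 3.5 + 3/2 = 5 m.
Total vertical stress at mid-clay: σ_v = 19.4×3.5 + 18.5×1.5 = 95.65 kPa.
Pore pressure: u = 9.81×(5 − 0.037) = 48.687 kPa.
Initial effective stress: σ'_0 = σ_v − u = 95.65 − 48.687 = 46.963 kPa.
Stress increase at mid-clay by the 2:1 spreading method:
Δσ = qBL/((B+z)(L+z)) = 169×1.3×2.8/((1.3+5)(2.8+5)) = 12.519 kPa
Final effective stress: σ'_f = σ'_0 + Δσ = 46.963 + 12.519 = 59.482 kPa.
Normally consolidated clay, so the full stress increment lies on the virgin compression line:
S_c = C_c·H/(1+e₀)·log₁₀(σ'_f/σ'_0) = 0.42×3/(1+0.74)×log₁₀(59.482/46.963)
    = 0.72414 × 0.10263 = 0.07432 m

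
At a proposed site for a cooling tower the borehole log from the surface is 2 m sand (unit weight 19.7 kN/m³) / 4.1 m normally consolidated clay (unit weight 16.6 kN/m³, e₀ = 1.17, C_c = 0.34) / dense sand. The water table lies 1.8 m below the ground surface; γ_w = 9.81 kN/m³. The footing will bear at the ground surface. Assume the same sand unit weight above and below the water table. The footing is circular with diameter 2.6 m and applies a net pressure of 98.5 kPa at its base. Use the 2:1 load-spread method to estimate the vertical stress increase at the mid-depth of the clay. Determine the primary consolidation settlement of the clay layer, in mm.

S_c ≈ 71.7 mm

Mid-depth of clay below the ground surface: z = 2 + 4.1/2 = 4.05 m.
Total vertical stress at mid-clay: σ_v = 19.7×2 + 16.6×2.05 = 73.43 kPa.
Pore pressure: u = 9.81×(4.05 − 1.8) = 22.073 kPa.
Initial effective stress: σ'_0 = σ_v − u = 73.43 − 22.073 = 51.357 kPa.
Stress increase at mid-clay by the 2:1 spreading method:
Δσ ≈ qD²/(D+z)² = 98.5×2.6²/(2.6+4.05)² = 15.057 kPa
Final effective stress: σ'_f = σ'_0 + Δσ = 51.357 + 15.057 = 66.414 kPa.
Normally consolidated clay, so the full stress increment lies on the virgin compression line:
S_c = C_c·H/(1+e₀)·log₁₀(σ'_f/σ'_0) = 0.34×4.1/(1+1.17)×log₁₀(66.414/51.357)
    = 0.6424 × 0.11166 = 0.07173 m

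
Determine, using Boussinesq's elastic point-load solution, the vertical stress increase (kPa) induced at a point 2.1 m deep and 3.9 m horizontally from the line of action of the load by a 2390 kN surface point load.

Boussinesq vertical stress below a point load on an elastic half-space:
Δσ_z = 3P/(2πz²) · [1 + (r/z)²]^(−5/2)
r/z = 3.9/2.1 = 1.8571; [1+(r/z)²]^(−5/2) = 0.023952.
Δσ_z = 3×2390/(2π×2.1²) × 0.023952 = 258.76 × 0.023952 = 6.198 kPa

Δσ_z ≈ 6.2 kPa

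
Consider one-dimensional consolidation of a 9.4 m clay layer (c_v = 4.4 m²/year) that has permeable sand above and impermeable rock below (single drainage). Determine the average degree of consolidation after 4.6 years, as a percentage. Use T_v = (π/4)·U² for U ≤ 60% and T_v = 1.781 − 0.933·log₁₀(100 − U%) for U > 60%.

U ≈ 54 %

Drainage path length: H_d = H = 9.4 m (single drainage).
T_v = c_v·t/H_d² = 4.4×4.6/9.4² = 0.22906.
T_v = 0.22906 corresponds to the U ≤ 60% branch:
U = √(4T_v/π) = 0.54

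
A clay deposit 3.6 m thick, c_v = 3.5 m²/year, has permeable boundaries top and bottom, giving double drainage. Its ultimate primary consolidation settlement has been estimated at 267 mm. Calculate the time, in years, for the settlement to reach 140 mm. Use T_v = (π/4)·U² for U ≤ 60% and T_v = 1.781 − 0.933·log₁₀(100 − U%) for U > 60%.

Drainage path length: H_d = H/2 = 1.8 m (double drainage).
U = S(t)/S_ult = 140/267 = 0.5243.
U ≤ 60%: T_v = (π/4)·U² = (π/4)×0.52434² = 0.21594.
t = T_v·H_d²/c_v = 0.21594×1.8²/3.5 = 0.1999 years.

t ≈ 0.2 years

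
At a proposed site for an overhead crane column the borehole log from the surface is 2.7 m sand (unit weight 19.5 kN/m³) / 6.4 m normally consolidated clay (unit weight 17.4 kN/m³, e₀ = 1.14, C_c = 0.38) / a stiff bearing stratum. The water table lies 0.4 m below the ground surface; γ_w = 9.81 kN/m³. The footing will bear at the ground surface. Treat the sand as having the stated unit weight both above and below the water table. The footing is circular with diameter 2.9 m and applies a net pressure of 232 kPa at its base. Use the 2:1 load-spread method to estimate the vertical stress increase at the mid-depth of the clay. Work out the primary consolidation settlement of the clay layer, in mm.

S_c ≈ 188 mm

Mid-depth of clay below the ground surface: z = 2.7 + 6.4/2 = 5.9 m.
Total vertical stress at mid-clay: σ_v = 19.5×2.7 + 17.4×3.2 = 108.33 kPa.
Pore pressure: u = 9.81×(5.9 − 0.4) = 53.955 kPa.
Initial effective stress: σ'_0 = σ_v − u = 108.33 − 53.955 = 54.375 kPa.
Stress increase at mid-clay by the 2:1 spreading method:
Δσ ≈ qD²/(D+z)² = 232×2.9²/(2.9+5.9)² = 25.195 kPa
Final effective stress: σ'_f = σ'_0 + Δσ = 54.375 + 25.195 = 79.57 kPa.
Normally consolidated clay, so the full stress increment lies on the virgin compression line:
S_c = C_c·H/(1+e₀)·log₁₀(σ'_f/σ'_0) = 0.38×6.4/(1+1.14)×log₁₀(79.57/54.375)
    = 1.1364 × 0.16535 = 0.1879 m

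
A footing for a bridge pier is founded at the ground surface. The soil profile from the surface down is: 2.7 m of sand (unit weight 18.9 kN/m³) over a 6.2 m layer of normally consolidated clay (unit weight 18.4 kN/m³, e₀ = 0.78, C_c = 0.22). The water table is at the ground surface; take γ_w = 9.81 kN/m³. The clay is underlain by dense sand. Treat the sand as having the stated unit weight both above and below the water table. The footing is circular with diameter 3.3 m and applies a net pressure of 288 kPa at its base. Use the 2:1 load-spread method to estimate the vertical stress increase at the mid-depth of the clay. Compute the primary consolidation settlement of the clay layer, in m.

S_c ≈ 0.184 m

Mid-depth of clay below the ground surface: z = 2.7 + 6.2/2 = 5.8 m.
Total vertical stress at mid-clay: σ_v = 18.9×2.7 + 18.4×3.1 = 108.07 kPa.
Pore pressure: u = 9.81×(5.8 − 0) = 56.898 kPa.
Initial effective stress: σ'_0 = σ_v − u = 108.07 − 56.898 = 51.172 kPa.
Stress increase at mid-clay by the 2:1 spreading method:
Δσ ≈ qD²/(D+z)² = 288×3.3²/(3.3+5.8)² = 37.874 kPa
Final effective stress: σ'_f = σ'_0 + Δσ = 51.172 + 37.874 = 89.046 kPa.
Normally consolidated clay, so the full stress increment lies on the virgin compression line:
S_c = C_c·H/(1+e₀)·log₁₀(σ'_f/σ'_0) = 0.22×6.2/(1+0.78)×log₁₀(89.046/51.172)
    = 0.76629 × 0.24058 = 0.1844 m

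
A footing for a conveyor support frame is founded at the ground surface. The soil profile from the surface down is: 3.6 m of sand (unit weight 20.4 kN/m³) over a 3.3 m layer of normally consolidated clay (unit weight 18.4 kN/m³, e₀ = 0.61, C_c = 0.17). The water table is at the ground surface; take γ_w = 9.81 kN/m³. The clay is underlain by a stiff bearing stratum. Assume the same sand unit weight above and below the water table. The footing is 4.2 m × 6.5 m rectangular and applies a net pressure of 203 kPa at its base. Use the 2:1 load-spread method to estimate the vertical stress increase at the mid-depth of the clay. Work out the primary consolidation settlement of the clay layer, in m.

Mid-depth of clay below the ground surface: z = 3.6 + 3.3/2 = 5.25 m.
Total vertical stress at mid-clay: σ_v = 20.4×3.6 + 18.4×1.65 = 103.8 kPa.
Pore pressure: u = 9.81×(5.25 − 0) = 51.503 kPa.
Initial effective stress: σ'_0 = σ_v − u = 103.8 − 51.503 = 52.297 kPa.
Stress increase at mid-clay by the 2:1 spreading method:
Δσ = qBL/((B+z)(L+z)) = 203×4.2×6.5/((4.2+5.25)(6.5+5.25)) = 49.91 kPa
Final effective stress: σ'_f = σ'_0 + Δσ = 52.297 + 49.91 = 102.21 kPa.
Normally consolidated clay, so the full stress increment lies on the virgin compression line:
S_c = C_c·H/(1+e₀)·log₁₀(σ'_f/σ'_0) = 0.17×3.3/(1+0.61)×log₁₀(102.21/52.297)
    = 0.34845 × 0.29102 = 0.1014 m

S_c ≈ 0.101 m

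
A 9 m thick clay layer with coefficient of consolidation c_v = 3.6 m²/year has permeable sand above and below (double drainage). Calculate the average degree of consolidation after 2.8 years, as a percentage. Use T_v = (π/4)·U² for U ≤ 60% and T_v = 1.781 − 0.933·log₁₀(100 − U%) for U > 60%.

Drainage path length: H_d = H/2 = 4.5 m (double drainage).
T_v = c_v·t/H_d² = 3.6×2.8/4.5² = 0.49778.
T_v = 0.49778 corresponds to the U > 60% branch:
U = 1 − 10^((1.781 − T_v)/0.933)/100 = 0.7627

U ≈ 76.3 %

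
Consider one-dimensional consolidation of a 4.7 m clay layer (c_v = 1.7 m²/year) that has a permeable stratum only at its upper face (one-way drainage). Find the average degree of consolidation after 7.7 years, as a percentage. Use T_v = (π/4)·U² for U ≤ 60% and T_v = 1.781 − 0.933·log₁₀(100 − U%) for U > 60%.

Drainage path length: H_d = H = 4.7 m (single drainage).
T_v = c_v·t/H_d² = 1.7×7.7/4.7² = 0.59258.
T_v = 0.59258 corresponds to the U > 60% branch:
U = 1 − 10^((1.781 − T_v)/0.933)/100 = 0.8122

U ≈ 81.2 %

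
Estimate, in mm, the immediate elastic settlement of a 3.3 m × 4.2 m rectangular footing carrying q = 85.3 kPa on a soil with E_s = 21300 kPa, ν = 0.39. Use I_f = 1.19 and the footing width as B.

Immediate (elastic) settlement: S_e = q·B·(1−ν²)/E_s · I_f.
S_e = 85.3 × 3.3 × (1 − 0.39²) / 21300 × 1.19
    = 85.3 × 3.3 × 0.8479 / 21300 × 1.19
    = 0.01333 m = 13.33 mm

S_e ≈ 13.3 mm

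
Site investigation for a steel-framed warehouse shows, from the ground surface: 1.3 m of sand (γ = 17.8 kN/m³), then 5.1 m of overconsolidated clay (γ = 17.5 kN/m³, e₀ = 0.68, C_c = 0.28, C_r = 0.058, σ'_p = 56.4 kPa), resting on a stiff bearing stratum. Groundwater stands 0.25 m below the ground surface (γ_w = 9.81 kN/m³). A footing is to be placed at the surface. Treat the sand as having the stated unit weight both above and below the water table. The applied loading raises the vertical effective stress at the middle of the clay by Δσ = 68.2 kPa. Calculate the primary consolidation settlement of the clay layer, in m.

Mid-depth of clay below the ground surface: z = 1.3 + 5.1/2 = 3.85 m.
Total vertical stress at mid-clay: σ_v = 17.8×1.3 + 17.5×2.55 = 67.765 kPa.
Pore pressure: u = 9.81×(3.85 − 0.25) = 35.316 kPa.
Initial effective stress: σ'_0 = σ_v − u = 67.765 − 35.316 = 32.449 kPa.
Final effective stress: σ'_f = 32.449 + 68.2 = 100.65 kPa.
σ'_f = 100.65 > σ'_p = 56.4 kPa, so the stress path crosses the preconsolidation pressure — recompression up to σ'_p, then virgin compression beyond:
S_c = H/(1+e₀)·[C_r·log₁₀(σ'_p/σ'_0) + C_c·log₁₀(σ'_f/σ'_p)]
    = 5.1/1.68 × [0.058×log₁₀(56.4/32.449) + 0.28×log₁₀(100.65/56.4)]
    = 3.0357 × [0.013925 + 0.07043] = 0.2561 m

S_c ≈ 0.256 m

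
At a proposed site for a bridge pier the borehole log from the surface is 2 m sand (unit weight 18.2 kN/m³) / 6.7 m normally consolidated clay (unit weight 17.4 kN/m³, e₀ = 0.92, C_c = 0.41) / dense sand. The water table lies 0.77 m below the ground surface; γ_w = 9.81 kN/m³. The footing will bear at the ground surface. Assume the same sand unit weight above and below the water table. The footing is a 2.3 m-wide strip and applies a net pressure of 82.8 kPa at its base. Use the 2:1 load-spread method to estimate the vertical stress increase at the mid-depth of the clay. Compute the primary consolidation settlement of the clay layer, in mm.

S_c ≈ 252 mm

Mid-depth of clay below the ground surface: z = 2 + 6.7/2 = 5.35 m.
Total vertical stress at mid-clay: σ_v = 18.2×2 + 17.4×3.35 = 94.69 kPa.
Pore pressure: u = 9.81×(5.35 − 0.77) = 44.93 kPa.
Initial effective stress: σ'_0 = σ_v − u = 94.69 − 44.93 = 49.76 kPa.
Stress increase at mid-clay by the 2:1 spreading method:
Δσ = qB/(B+z) = 82.8×2.3/(2.3+5.35) = 24.894 kPa
Final effective stress: σ'_f = σ'_0 + Δσ = 49.76 + 24.894 = 74.654 kPa.
Normally consolidated clay, so the full stress increment lies on the virgin compression line:
S_c = C_c·H/(1+e₀)·log₁₀(σ'_f/σ'_0) = 0.41×6.7/(1+0.92)×log₁₀(74.654/49.76)
    = 1.4307 × 0.17617 = 0.252 m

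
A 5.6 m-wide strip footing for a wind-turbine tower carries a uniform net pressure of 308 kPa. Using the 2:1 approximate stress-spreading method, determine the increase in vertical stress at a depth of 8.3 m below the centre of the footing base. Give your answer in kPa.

By the 2:1 method the load spreads at 1 horizontal : 2 vertical, so at depth z the loaded area has grown by z in each plan dimension:
Δσ = qB/(B+z) = 308×5.6/(5.6+8.3) = 124.09 kPa

Δσ_z ≈ 124 kPa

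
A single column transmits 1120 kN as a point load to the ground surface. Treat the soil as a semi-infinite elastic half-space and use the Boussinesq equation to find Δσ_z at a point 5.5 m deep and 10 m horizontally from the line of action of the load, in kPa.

Boussinesq vertical stress below a point load on an elastic half-space:
Δσ_z = 3P/(2πz²) · [1 + (r/z)²]^(−5/2)
r/z = 10/5.5 = 1.8182; [1+(r/z)²]^(−5/2) = 0.025994.
Δσ_z = 3×1120/(2π×5.5²) × 0.025994 = 17.678 × 0.025994 = 0.4595 kPa

Δσ_z ≈ 0.46 kPa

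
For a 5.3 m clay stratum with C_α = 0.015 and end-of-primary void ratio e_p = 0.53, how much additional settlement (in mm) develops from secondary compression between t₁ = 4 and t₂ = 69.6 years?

S_s ≈ 64.5 mm

Secondary compression: S_s = C_α·H/(1+e_p)·log₁₀(t₂/t₁)
S_s = 0.015×5.3/(1+0.53)×log₁₀(69.6/4)
    = 0.05196 × 1.241 = 0.06446 m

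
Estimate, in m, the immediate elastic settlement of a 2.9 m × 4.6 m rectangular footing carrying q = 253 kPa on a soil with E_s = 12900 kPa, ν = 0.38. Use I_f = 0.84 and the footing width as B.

Immediate (elastic) settlement: S_e = q·B·(1−ν²)/E_s · I_f.
S_e = 253 × 2.9 × (1 − 0.38²) / 12900 × 0.84
    = 253 × 2.9 × 0.8556 / 12900 × 0.84
    = 0.04088 m

S_e ≈ 0.0409 m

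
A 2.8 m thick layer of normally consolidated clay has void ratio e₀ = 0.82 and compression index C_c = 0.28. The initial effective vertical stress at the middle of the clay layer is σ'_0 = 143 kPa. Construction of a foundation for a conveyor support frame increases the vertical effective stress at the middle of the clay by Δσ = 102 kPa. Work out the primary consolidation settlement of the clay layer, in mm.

S_c ≈ 101 mm

Final effective stress: σ'_f = σ'_0 + Δσ = 143 + 102 = 245 kPa.
Normally consolidated clay, so the full stress increment lies on the virgin compression line:
S_c = C_c·H/(1+e₀)·log₁₀(σ'_f/σ'_0) = 0.28×2.8/(1+0.82)×log₁₀(245/143)
    = 0.43077 × 0.23383 = 0.1007 m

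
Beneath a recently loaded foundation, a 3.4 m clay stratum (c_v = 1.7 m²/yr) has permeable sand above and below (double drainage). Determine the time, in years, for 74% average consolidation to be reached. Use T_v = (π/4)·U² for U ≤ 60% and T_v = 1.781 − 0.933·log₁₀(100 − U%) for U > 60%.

t ≈ 0.783 years

Drainage path length: H_d = H/2 = 1.7 m (double drainage).
U > 60%: T_v = 1.781 − 0.933·log₁₀(100 − 74) = 0.46083.
t = T_v·H_d²/c_v = 0.46083×1.7²/1.7 = 0.7834 years.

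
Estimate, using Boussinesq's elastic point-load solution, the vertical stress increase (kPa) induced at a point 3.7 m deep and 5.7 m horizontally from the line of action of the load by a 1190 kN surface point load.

Boussinesq vertical stress below a point load on an elastic half-space:
Δσ_z = 3P/(2πz²) · [1 + (r/z)²]^(−5/2)
r/z = 5.7/3.7 = 1.5405; [1+(r/z)²]^(−5/2) = 0.047849.
Δσ_z = 3×1190/(2π×3.7²) × 0.047849 = 41.504 × 0.047849 = 1.986 kPa

Δσ_z ≈ 1.99 kPa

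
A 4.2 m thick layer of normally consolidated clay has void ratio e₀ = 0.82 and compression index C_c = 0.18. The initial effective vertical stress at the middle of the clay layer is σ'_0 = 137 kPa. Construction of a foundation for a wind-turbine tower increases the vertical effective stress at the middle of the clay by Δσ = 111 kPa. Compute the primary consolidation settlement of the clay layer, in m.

Final effective stress: σ'_f = σ'_0 + Δσ = 137 + 111 = 248 kPa.
Normally consolidated clay, so the full stress increment lies on the virgin compression line:
S_c = C_c·H/(1+e₀)·log₁₀(σ'_f/σ'_0) = 0.18×4.2/(1+0.82)×log₁₀(248/137)
    = 0.41538 × 0.25773 = 0.1071 m

S_c ≈ 0.107 m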